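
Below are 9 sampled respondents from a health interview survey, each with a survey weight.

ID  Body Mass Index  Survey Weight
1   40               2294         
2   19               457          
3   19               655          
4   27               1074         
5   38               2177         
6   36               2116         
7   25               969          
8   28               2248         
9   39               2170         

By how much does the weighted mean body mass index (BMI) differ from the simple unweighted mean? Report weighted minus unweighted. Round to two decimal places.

3.26

Unweighted sum = 40 + 19 + 19 + 27 + 38 + 36 + 25 + 28 + 39 = 271
Unweighted mean = 271 / 9 = 30.111111
Weighted sum = 40×2294 + 19×457 + 19×655 + 27×1074 + 38×2177 + 36×2116 + 25×969 + 28×2248 + 39×2170
  = 91760 + 8683 + 12445 + 28998 + 82726 + 76176 + 24225 + 62944 + 84630 = 472587
Sum of weights = 2294 + 457 + 655 + 1074 + 2177 + 2116 + 969 + 2248 + 2170 = 14160
Weighted mean = 472587 / 14160 = 33.374788
Difference (weighted minus unweighted) = 3.263677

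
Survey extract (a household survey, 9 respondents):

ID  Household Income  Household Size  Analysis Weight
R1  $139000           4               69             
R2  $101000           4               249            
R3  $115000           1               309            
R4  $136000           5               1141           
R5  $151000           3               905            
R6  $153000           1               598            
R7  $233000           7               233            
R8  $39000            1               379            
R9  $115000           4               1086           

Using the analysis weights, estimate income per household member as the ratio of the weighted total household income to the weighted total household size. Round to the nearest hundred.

Σ wᵢ·y = 139000×69 + 101000×249 + 115000×309 + 136000×1141 + 151000×905 + 153000×598 + 233000×233 + 39000×379 + 115000×1086
  = 9591000 + 25149000 + 35535000 + 155176000 + 136655000 + 91494000 + 54289000 + 14781000 + 124890000 = 647560000
Σ wᵢ·x = 16953
Ratio = 647560000 / 16953 = 38197.369

38200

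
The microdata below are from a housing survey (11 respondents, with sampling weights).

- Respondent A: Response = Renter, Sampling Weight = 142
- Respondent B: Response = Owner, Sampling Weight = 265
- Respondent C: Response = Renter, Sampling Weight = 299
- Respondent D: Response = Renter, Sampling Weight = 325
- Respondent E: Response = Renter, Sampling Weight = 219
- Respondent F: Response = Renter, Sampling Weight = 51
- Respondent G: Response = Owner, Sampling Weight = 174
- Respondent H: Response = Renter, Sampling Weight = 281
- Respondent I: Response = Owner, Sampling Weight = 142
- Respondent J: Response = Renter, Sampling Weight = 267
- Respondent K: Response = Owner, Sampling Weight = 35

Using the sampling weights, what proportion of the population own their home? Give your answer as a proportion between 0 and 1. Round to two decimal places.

Sum of weights for 'Owner' = 265 + 174 + 142 + 35 = 616
Total weight = 2200
Weighted proportion = 616 / 2200 = 0.28

0.28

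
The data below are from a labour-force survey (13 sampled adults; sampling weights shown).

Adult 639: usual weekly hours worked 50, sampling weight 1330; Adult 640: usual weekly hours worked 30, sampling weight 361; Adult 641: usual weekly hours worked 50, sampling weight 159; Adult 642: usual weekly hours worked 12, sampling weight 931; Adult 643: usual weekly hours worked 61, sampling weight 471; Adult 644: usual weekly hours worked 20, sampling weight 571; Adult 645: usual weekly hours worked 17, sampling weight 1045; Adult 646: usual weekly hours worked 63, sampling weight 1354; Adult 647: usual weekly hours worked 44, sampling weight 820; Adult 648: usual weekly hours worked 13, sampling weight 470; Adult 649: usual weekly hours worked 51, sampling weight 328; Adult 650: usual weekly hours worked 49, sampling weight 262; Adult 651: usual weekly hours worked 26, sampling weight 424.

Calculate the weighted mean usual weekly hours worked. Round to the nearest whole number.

38

Weighted sum = 322450
Sum of weights = 8526
Weighted mean = 322450 / 8526 = 37.819611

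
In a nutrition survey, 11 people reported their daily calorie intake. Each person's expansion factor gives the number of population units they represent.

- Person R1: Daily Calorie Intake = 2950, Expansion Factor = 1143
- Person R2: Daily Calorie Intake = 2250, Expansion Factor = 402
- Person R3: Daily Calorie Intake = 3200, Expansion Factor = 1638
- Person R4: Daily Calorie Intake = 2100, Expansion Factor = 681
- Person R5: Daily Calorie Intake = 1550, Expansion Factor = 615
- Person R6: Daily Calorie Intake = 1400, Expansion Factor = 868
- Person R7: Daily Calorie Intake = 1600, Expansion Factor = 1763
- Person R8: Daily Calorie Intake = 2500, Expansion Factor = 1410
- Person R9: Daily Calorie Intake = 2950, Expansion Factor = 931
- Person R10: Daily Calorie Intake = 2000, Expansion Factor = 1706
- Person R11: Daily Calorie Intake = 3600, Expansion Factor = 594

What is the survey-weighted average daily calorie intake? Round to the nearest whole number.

Weighted sum = 27759150
Sum of weights = 1143 + 402 + 1638 + 681 + 615 + 868 + 1763 + 1410 + 931 + 1706 + 594 = 11751
Weighted mean = 27759150 / 11751 = 2362.2798

2362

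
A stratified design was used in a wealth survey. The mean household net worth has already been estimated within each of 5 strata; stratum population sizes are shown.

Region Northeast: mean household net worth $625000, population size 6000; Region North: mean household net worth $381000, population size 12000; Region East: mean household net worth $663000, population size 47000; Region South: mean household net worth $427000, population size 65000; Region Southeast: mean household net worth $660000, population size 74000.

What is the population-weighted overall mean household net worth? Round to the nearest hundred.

Σ Nₕ·x̄ₕ = 116078000000
Σ Nₕ = 6000 + 12000 + 47000 + 65000 + 74000 = 204000
Overall mean = 116078000000 / 204000 = 569009.8

569000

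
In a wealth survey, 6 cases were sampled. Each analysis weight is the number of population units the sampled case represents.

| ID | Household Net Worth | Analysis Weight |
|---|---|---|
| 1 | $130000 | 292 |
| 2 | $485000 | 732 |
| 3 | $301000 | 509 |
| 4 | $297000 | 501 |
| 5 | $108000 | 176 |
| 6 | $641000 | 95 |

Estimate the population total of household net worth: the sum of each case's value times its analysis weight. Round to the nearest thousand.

774889000

Weighted total = 130000×292 + 485000×732 + 301000×509 + 297000×501 + 108000×176 + 641000×95
  = 774889000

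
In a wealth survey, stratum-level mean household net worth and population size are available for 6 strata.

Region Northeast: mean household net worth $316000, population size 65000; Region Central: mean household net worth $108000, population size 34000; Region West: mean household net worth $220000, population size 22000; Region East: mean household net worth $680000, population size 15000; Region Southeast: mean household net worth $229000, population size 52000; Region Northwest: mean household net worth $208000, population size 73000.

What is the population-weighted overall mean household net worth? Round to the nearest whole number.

Σ Nₕ·x̄ₕ = 316000×65000 + 108000×34000 + 220000×22000 + 680000×15000 + 229000×52000 + 208000×73000
  = 20540000000 + 3672000000 + 4840000000 + 10200000000 + 11908000000 + 15184000000 = 66344000000
Σ Nₕ = 65000 + 34000 + 22000 + 15000 + 52000 + 73000 = 261000
Overall mean = 66344000000 / 261000 = 254191.57

254192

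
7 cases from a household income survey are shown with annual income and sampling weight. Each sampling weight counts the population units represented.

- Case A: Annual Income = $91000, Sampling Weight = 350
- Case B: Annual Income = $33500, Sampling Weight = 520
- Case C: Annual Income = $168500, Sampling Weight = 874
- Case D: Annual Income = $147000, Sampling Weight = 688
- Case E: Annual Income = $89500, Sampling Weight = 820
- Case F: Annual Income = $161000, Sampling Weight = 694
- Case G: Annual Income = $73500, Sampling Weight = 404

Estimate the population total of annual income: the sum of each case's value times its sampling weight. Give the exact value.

512493000

Weighted total = 91000×350 + 33500×520 + 168500×874 + 147000×688 + 89500×820 + 161000×694 + 73500×404
  = 31850000 + 17420000 + 147269000 + 101136000 + 73390000 + 111734000 + 29694000 = 512493000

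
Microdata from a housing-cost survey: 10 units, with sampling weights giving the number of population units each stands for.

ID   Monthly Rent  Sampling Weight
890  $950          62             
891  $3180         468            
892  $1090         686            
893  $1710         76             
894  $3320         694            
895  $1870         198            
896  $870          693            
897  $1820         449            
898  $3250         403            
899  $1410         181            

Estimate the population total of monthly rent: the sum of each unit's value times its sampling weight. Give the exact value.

8084230

Weighted total = 950×62 + 3180×468 + 1090×686 + 1710×76 + 3320×694 + 1870×198 + 870×693 + 1820×449 + 3250×403 + 1410×181
  = 58900 + 1488240 + 747740 + 129960 + 2304080 + 370260 + 602910 + 817180 + 1309750 + 255210 = 8084230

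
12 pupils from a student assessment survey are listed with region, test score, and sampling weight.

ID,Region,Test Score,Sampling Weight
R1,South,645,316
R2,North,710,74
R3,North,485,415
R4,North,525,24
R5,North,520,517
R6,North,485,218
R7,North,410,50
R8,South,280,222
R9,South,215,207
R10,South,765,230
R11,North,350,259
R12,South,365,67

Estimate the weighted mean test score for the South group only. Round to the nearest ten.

490

South rows: R1, R8, R9, R10, R12
Weighted sum = 645×316 + 280×222 + 215×207 + 765×230 + 365×67
  = 203820 + 62160 + 44505 + 175950 + 24455 = 510890
Sum of weights = 316 + 222 + 207 + 230 + 67 = 1042
Weighted mean = 510890 / 1042 = 490.2975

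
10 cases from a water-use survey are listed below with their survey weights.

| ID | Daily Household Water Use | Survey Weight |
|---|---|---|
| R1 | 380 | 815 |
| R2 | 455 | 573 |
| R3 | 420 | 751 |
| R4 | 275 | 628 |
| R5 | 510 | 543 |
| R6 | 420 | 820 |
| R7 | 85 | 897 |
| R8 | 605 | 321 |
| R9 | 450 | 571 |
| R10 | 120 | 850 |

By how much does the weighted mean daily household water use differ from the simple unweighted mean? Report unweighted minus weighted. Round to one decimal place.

30.8

Unweighted sum = 380 + 455 + 420 + 275 + 510 + 420 + 85 + 605 + 450 + 120 = 3720
Unweighted mean = 3720 / 10 = 372
Weighted sum = 380×815 + 455×573 + 420×751 + 275×628 + 510×543 + 420×820 + 85×897 + 605×321 + 450×571 + 120×850
  = 309700 + 260715 + 315420 + 172700 + 276930 + 344400 + 76245 + 194205 + 256950 + 102000 = 2309265
Sum of weights = 6769
Weighted mean = 2309265 / 6769 = 341.15305
Difference (unweighted minus weighted) = 30.846949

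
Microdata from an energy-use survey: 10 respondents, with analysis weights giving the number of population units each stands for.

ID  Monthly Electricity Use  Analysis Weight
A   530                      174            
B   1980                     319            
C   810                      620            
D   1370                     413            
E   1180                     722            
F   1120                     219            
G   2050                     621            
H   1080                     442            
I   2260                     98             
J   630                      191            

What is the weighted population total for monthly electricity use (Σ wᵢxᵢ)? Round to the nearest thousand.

4981000

Weighted total = 530×174 + 1980×319 + 810×620 + 1370×413 + 1180×722 + 1120×219 + 2050×621 + 1080×442 + 2260×98 + 630×191
  = 92220 + 631620 + 502200 + 565810 + 851960 + 245280 + 1273050 + 477360 + 221480 + 120330 = 4981310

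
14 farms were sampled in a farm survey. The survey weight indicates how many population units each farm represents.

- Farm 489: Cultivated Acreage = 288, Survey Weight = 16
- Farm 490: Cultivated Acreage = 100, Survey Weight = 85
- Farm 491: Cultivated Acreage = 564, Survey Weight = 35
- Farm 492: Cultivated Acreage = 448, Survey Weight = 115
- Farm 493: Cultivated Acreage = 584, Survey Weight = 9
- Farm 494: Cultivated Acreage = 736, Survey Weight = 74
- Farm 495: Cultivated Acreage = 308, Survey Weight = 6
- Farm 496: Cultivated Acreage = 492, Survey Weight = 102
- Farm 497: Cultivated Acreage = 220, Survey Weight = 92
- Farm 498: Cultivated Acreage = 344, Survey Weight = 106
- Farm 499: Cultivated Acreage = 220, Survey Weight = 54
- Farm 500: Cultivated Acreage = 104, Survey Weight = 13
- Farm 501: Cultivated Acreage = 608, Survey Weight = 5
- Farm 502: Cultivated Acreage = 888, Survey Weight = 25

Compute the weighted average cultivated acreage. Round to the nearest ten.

Weighted sum = 291296
Sum of weights = 737
Weighted mean = 291296 / 737 = 395.24559

400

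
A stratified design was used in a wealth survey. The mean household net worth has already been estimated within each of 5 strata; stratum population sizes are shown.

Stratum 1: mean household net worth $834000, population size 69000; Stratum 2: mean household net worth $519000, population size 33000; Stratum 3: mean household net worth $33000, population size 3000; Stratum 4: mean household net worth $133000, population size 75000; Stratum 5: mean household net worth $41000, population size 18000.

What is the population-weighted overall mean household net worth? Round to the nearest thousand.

432000

Σ Nₕ·x̄ₕ = 834000×69000 + 519000×33000 + 33000×3000 + 133000×75000 + 41000×18000
  = 85485000000
Σ Nₕ = 69000 + 33000 + 3000 + 75000 + 18000 = 198000
Overall mean = 85485000000 / 198000 = 431742.42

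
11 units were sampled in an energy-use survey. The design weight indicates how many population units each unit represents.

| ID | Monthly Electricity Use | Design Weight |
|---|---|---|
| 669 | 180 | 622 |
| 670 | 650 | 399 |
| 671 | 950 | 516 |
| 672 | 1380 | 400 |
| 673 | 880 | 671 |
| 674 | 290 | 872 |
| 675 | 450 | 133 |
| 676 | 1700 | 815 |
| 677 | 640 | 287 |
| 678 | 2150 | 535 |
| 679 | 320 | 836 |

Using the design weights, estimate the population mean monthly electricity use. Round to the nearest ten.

870

Weighted sum = 180×622 + 650×399 + 950×516 + 1380×400 + 880×671 + 290×872 + 450×133 + 1700×815 + 640×287 + 2150×535 + 320×836
  = 111960 + 259350 + 490200 + 552000 + 590480 + 252880 + 59850 + 1385500 + 183680 + 1150250 + 267520 = 5303670
Sum of weights = 622 + 399 + 516 + 400 + 671 + 872 + 133 + 815 + 287 + 535 + 836 = 6086
Weighted mean = 5303670 / 6086 = 871.45416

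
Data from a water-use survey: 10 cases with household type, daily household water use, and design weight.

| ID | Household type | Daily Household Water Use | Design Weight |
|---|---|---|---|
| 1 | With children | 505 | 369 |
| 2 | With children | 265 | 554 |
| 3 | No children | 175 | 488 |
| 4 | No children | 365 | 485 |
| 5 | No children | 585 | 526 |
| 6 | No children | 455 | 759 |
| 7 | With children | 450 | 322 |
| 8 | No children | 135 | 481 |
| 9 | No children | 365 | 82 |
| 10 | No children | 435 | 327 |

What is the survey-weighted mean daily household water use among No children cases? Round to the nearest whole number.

366

No children rows: 3, 4, 5, 6, 8, 9, 10
Weighted sum = 1152590
Sum of weights = 3148
Weighted mean = 1152590 / 3148 = 366.13405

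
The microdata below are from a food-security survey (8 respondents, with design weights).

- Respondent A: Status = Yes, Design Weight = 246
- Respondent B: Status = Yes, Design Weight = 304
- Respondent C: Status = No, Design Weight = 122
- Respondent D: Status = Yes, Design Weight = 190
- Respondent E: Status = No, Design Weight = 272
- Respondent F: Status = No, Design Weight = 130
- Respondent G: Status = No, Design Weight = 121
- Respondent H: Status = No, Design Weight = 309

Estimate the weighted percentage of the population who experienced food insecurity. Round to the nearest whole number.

Sum of weights for 'Yes' = 246 + 304 + 190 = 740
Total weight = 246 + 304 + 122 + 190 + 272 + 130 + 121 + 309 = 1694
Weighted proportion = 740 / 1694 = 0.43683589 → 43.683589%

44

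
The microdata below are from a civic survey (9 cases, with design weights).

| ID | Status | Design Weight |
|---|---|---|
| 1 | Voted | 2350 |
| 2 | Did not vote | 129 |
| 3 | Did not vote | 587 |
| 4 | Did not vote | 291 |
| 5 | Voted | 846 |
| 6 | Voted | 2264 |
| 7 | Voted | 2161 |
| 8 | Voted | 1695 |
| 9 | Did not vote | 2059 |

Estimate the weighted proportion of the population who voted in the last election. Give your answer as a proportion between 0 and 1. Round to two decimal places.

Sum of weights for 'Voted' = 2350 + 846 + 2264 + 2161 + 1695 = 9316
Total weight = 2350 + 129 + 587 + 291 + 846 + 2264 + 2161 + 1695 + 2059 = 12382
Weighted proportion = 9316 / 12382 = 0.75238249

0.75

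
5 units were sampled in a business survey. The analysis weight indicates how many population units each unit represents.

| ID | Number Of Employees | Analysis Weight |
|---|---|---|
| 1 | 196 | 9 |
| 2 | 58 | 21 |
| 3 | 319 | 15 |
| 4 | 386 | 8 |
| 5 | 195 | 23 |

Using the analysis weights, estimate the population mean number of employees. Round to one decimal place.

201.8

Weighted sum = 196×9 + 58×21 + 319×15 + 386×8 + 195×23
  = 1764 + 1218 + 4785 + 3088 + 4485 = 15340
Sum of weights = 9 + 21 + 15 + 8 + 23 = 76
Weighted mean = 15340 / 76 = 201.84211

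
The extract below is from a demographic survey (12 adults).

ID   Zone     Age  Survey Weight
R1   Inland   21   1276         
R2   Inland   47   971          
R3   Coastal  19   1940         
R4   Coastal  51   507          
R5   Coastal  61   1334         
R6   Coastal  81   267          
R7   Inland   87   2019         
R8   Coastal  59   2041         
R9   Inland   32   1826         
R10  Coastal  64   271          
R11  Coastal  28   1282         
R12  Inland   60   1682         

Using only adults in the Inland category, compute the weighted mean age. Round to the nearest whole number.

Inland rows: R1, R2, R7, R9, R12
Weighted sum = 21×1276 + 47×971 + 87×2019 + 32×1826 + 60×1682
  = 26796 + 45637 + 175653 + 58432 + 100920 = 407438
Sum of weights = 1276 + 971 + 2019 + 1826 + 1682 = 7774
Weighted mean = 407438 / 7774 = 52.410342

52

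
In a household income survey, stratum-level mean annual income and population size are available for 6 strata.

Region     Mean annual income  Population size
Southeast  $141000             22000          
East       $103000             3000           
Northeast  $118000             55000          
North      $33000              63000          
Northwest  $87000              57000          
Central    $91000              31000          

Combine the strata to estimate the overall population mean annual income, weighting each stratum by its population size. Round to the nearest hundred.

Σ Nₕ·x̄ₕ = 141000×22000 + 103000×3000 + 118000×55000 + 33000×63000 + 87000×57000 + 91000×31000
  = 19760000000
Σ Nₕ = 22000 + 3000 + 55000 + 63000 + 57000 + 31000 = 231000
Overall mean = 19760000000 / 231000 = 85541.126

85500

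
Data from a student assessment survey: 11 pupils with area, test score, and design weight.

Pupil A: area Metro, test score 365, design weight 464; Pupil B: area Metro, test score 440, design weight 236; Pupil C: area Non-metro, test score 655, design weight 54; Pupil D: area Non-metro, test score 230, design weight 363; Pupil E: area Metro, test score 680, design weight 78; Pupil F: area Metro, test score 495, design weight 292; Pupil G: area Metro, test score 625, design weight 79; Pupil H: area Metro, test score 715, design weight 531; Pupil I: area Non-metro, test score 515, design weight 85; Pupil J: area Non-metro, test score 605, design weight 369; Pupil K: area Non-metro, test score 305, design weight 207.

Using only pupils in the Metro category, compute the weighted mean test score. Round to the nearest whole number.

Metro rows: A, B, E, F, G, H
Weighted sum = 365×464 + 440×236 + 680×78 + 495×292 + 625×79 + 715×531
  = 169360 + 103840 + 53040 + 144540 + 49375 + 379665 = 899820
Sum of weights = 464 + 236 + 78 + 292 + 79 + 531 = 1680
Weighted mean = 899820 / 1680 = 535.60714

536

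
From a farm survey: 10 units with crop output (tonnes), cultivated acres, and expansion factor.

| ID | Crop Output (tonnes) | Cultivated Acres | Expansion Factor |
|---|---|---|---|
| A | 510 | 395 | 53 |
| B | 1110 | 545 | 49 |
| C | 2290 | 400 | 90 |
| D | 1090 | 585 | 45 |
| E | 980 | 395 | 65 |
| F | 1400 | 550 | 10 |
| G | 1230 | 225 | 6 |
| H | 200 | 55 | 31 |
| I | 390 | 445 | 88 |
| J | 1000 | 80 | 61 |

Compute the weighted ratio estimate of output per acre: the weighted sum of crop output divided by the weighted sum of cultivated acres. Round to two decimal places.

Σ wᵢ·y = 510×53 + 1110×49 + 2290×90 + 1090×45 + 980×65 + 1400×10 + 1230×6 + 200×31 + 390×88 + 1000×61
  = 523170
Σ wᵢ·x = 395×53 + 545×49 + 400×90 + 585×45 + 395×65 + 550×10 + 225×6 + 55×31 + 445×88 + 80×61
  = 20935 + 26705 + 36000 + 26325 + 25675 + 5500 + 1350 + 1705 + 39160 + 4880 = 188235
Ratio = 523170 / 188235 = 2.779345

2.78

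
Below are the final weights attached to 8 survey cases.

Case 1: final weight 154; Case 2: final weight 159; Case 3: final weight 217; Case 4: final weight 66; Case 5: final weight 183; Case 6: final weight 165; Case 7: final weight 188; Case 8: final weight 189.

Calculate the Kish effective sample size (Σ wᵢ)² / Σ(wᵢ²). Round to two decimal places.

Σ wᵢ = 154 + 159 + 217 + 66 + 183 + 165 + 188 + 189 = 1321
Σ wᵢ² = 23716 + 25281 + 47089 + 4356 + 33489 + 27225 + 35344 + 35721 = 232221
n_eff = 1321² / 232221 = 1745041 / 232221 = 7.5145702

7.51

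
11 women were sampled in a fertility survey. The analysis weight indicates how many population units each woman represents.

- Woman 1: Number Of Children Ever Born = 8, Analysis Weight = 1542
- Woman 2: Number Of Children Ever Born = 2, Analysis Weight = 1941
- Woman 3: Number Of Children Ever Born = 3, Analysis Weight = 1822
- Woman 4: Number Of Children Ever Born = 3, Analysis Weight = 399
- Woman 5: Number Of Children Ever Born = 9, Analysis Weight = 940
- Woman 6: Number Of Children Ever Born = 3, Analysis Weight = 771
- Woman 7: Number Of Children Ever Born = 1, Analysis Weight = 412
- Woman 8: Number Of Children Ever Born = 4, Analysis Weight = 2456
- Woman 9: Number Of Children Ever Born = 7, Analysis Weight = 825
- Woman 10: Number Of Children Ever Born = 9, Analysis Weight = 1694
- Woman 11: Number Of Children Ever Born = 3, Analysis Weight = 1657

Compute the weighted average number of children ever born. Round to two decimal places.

4.83

Weighted sum = 8×1542 + 2×1941 + 3×1822 + 3×399 + 9×940 + 3×771 + 1×412 + 4×2456 + 7×825 + 9×1694 + 3×1657
  = 69882
Sum of weights = 1542 + 1941 + 1822 + 399 + 940 + 771 + 412 + 2456 + 825 + 1694 + 1657 = 14459
Weighted mean = 69882 / 14459 = 4.8331143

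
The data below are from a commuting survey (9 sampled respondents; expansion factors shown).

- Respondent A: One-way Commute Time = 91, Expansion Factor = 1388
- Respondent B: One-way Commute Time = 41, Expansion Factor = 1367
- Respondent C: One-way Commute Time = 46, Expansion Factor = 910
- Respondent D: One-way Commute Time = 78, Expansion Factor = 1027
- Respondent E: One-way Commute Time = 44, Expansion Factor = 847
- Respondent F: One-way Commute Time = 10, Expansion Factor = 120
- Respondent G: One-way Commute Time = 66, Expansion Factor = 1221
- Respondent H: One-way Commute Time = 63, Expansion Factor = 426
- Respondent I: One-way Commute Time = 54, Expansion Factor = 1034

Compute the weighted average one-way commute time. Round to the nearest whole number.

61

Weighted sum = 91×1388 + 41×1367 + 46×910 + 78×1027 + 44×847 + 10×120 + 66×1221 + 63×426 + 54×1034
  = 126308 + 56047 + 41860 + 80106 + 37268 + 1200 + 80586 + 26838 + 55836 = 506049
Sum of weights = 1388 + 1367 + 910 + 1027 + 847 + 120 + 1221 + 426 + 1034 = 8340
Weighted mean = 506049 / 8340 = 60.677338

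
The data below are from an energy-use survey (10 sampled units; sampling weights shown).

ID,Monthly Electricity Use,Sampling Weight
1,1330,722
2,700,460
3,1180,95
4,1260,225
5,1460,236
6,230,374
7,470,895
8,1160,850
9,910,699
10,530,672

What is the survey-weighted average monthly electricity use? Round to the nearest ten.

860

Weighted sum = 4507340
Sum of weights = 5228
Weighted mean = 4507340 / 5228 = 862.15379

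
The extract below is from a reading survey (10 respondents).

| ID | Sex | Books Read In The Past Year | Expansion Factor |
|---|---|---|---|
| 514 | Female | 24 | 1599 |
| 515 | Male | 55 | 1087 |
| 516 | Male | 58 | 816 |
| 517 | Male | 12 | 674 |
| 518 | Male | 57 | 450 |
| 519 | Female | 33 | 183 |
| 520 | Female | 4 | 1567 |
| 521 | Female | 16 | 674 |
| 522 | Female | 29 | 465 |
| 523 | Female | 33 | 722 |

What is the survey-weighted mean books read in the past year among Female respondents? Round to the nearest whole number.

19

Female rows: 514, 519, 520, 521, 522, 523
Weighted sum = 24×1599 + 33×183 + 4×1567 + 16×674 + 29×465 + 33×722
  = 98778
Sum of weights = 1599 + 183 + 1567 + 674 + 465 + 722 = 5210
Weighted mean = 98778 / 5210 = 18.959309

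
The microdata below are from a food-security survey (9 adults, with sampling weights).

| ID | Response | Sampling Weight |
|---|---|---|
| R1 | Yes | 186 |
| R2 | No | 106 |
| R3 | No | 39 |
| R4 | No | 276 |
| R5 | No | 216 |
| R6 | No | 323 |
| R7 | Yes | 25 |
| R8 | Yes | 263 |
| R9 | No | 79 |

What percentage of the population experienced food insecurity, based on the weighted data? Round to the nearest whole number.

Sum of weights for 'Yes' = 186 + 25 + 263 = 474
Total weight = 186 + 106 + 39 + 276 + 216 + 323 + 25 + 263 + 79 = 1513
Weighted proportion = 474 / 1513 = 0.31328486 → 31.328486%

31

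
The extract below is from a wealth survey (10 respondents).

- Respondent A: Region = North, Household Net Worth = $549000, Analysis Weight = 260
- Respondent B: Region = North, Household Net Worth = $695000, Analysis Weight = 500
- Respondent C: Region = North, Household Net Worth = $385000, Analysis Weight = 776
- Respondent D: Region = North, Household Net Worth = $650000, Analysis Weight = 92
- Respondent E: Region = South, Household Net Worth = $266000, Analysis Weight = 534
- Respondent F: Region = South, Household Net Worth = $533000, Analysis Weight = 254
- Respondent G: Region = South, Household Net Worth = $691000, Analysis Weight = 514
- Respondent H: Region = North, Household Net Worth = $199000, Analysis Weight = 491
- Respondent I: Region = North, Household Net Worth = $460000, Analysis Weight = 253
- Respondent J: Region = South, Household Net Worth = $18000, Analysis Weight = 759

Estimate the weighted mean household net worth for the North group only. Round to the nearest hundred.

448100

North rows: A, B, C, D, H, I
Weighted sum = 549000×260 + 695000×500 + 385000×776 + 650000×92 + 199000×491 + 460000×253
  = 142740000 + 347500000 + 298760000 + 59800000 + 97709000 + 116380000 = 1062889000
Sum of weights = 260 + 500 + 776 + 92 + 491 + 253 = 2372
Weighted mean = 1062889000 / 2372 = 448098.23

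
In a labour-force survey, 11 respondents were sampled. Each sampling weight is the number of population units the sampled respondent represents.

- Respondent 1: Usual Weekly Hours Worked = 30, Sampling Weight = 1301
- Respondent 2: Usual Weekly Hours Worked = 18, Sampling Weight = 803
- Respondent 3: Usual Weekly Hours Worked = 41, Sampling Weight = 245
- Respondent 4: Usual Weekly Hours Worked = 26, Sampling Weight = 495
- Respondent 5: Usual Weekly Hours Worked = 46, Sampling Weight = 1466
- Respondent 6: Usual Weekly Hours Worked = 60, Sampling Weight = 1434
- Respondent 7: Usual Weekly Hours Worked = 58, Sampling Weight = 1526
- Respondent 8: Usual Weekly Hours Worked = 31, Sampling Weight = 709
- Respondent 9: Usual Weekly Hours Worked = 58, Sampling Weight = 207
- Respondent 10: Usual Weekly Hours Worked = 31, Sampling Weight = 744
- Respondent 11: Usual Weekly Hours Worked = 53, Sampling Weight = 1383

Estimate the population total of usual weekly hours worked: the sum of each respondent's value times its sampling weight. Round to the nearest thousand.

449000

Weighted total = 30×1301 + 18×803 + 41×245 + 26×495 + 46×1466 + 60×1434 + 58×1526 + 31×709 + 58×207 + 31×744 + 53×1383
  = 39030 + 14454 + 10045 + 12870 + 67436 + 86040 + 88508 + 21979 + 12006 + 23064 + 73299 = 448731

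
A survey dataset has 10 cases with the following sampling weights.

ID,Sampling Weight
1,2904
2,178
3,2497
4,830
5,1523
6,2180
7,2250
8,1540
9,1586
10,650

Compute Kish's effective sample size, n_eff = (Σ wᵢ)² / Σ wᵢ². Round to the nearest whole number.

Σ wᵢ = 2904 + 178 + 2497 + 830 + 1523 + 2180 + 2250 + 1540 + 1586 + 650 = 16138
Σ wᵢ² = 8433216 + 31684 + 6235009 + 688900 + 2319529 + 4752400 + 5062500 + 2371600 + 2515396 + 422500 = 32832734
n_eff = 16138² / 32832734 = 260435044 / 32832734 = 7.9321766

8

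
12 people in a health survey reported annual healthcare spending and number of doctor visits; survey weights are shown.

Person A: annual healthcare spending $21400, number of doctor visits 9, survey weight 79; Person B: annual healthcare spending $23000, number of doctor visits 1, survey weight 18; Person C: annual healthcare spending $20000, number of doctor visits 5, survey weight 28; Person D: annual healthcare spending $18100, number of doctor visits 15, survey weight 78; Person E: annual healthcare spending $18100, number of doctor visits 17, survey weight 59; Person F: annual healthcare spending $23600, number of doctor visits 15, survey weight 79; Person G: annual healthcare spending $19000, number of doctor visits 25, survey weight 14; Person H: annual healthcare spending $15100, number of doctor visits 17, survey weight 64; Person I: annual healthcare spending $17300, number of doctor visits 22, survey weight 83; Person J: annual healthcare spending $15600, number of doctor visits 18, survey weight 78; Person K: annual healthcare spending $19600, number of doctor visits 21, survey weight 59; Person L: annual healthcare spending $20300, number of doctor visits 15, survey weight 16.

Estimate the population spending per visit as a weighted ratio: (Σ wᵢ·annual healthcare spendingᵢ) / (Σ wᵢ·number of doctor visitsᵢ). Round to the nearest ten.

Σ wᵢ·y = 12375000
Σ wᵢ·x = 9×79 + 1×18 + 5×28 + 15×78 + 17×59 + 15×79 + 25×14 + 17×64 + 22×83 + 18×78 + 21×59 + 15×16
  = 711 + 18 + 140 + 1170 + 1003 + 1185 + 350 + 1088 + 1826 + 1404 + 1239 + 240 = 10374
Ratio = 12375000 / 10374 = 1192.8861

1190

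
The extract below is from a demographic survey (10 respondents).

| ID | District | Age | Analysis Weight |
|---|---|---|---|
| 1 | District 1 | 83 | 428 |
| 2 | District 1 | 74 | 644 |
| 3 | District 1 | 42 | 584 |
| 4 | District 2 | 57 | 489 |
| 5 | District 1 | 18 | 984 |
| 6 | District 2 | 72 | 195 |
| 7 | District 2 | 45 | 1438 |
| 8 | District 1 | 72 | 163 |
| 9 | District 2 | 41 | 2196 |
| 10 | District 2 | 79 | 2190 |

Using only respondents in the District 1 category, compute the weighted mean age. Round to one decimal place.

48.9

District 1 rows: 1, 2, 3, 5, 8
Weighted sum = 83×428 + 74×644 + 42×584 + 18×984 + 72×163
  = 35524 + 47656 + 24528 + 17712 + 11736 = 137156
Sum of weights = 428 + 644 + 584 + 984 + 163 = 2803
Weighted mean = 137156 / 2803 = 48.931859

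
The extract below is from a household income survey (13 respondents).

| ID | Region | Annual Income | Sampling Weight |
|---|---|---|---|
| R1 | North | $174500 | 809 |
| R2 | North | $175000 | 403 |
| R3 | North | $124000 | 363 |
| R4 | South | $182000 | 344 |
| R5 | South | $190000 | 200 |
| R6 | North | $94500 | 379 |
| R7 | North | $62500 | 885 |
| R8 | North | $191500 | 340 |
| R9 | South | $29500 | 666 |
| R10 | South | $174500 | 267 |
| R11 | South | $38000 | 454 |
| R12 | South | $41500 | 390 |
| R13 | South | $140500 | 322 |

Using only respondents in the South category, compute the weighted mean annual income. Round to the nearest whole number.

92896

South rows: R4, R5, R9, R10, R11, R12, R13
Weighted sum = 182000×344 + 190000×200 + 29500×666 + 174500×267 + 38000×454 + 41500×390 + 140500×322
  = 245524500
Sum of weights = 344 + 200 + 666 + 267 + 454 + 390 + 322 = 2643
Weighted mean = 245524500 / 2643 = 92896.141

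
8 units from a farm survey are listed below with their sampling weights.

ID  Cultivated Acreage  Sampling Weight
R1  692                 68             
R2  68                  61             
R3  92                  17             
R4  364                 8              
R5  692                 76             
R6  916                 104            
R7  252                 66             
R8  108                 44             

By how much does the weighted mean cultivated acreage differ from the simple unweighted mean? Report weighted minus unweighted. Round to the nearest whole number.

109

Unweighted sum = 692 + 68 + 92 + 364 + 692 + 916 + 252 + 108 = 3184
Unweighted mean = 3184 / 8 = 398
Weighted sum = 692×68 + 68×61 + 92×17 + 364×8 + 692×76 + 916×104 + 252×66 + 108×44
  = 224920
Sum of weights = 68 + 61 + 17 + 8 + 76 + 104 + 66 + 44 = 444
Weighted mean = 224920 / 444 = 506.57658
Difference (weighted minus unweighted) = 108.57658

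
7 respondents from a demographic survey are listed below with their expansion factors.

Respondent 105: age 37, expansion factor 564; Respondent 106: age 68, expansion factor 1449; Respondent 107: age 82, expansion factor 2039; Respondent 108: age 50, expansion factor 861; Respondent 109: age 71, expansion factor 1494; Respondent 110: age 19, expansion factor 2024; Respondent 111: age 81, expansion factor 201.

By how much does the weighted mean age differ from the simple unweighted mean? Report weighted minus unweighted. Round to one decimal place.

Unweighted sum = 37 + 68 + 82 + 50 + 71 + 19 + 81 = 408
Unweighted mean = 408 / 7 = 58.285714
Weighted sum = 37×564 + 68×1449 + 82×2039 + 50×861 + 71×1494 + 19×2024 + 81×201
  = 490459
Sum of weights = 564 + 1449 + 2039 + 861 + 1494 + 2024 + 201 = 8632
Weighted mean = 490459 / 8632 = 56.818698
Difference (weighted minus unweighted) = -1.4670164

-1.5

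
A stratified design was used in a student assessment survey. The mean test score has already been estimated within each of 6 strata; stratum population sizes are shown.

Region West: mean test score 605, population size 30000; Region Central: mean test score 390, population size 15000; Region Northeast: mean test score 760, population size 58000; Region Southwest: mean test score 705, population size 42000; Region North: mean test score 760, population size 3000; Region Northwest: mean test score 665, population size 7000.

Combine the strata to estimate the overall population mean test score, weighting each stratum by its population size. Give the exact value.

Σ Nₕ·x̄ₕ = 605×30000 + 390×15000 + 760×58000 + 705×42000 + 760×3000 + 665×7000
  = 18150000 + 5850000 + 44080000 + 29610000 + 2280000 + 4655000 = 104625000
Σ Nₕ = 30000 + 15000 + 58000 + 42000 + 3000 + 7000 = 155000
Overall mean = 104625000 / 155000 = 675

675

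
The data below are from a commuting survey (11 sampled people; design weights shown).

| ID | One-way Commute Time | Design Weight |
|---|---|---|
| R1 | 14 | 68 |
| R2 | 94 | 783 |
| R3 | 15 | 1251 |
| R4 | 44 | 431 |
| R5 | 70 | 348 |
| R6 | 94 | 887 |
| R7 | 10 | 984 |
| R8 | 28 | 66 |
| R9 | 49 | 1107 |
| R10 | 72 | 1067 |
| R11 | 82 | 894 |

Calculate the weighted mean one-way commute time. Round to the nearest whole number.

55

Weighted sum = 14×68 + 94×783 + 15×1251 + 44×431 + 70×348 + 94×887 + 10×984 + 28×66 + 49×1107 + 72×1067 + 82×894
  = 952 + 73602 + 18765 + 18964 + 24360 + 83378 + 9840 + 1848 + 54243 + 76824 + 73308 = 436084
Sum of weights = 68 + 783 + 1251 + 431 + 348 + 887 + 984 + 66 + 1107 + 1067 + 894 = 7886
Weighted mean = 436084 / 7886 = 55.298504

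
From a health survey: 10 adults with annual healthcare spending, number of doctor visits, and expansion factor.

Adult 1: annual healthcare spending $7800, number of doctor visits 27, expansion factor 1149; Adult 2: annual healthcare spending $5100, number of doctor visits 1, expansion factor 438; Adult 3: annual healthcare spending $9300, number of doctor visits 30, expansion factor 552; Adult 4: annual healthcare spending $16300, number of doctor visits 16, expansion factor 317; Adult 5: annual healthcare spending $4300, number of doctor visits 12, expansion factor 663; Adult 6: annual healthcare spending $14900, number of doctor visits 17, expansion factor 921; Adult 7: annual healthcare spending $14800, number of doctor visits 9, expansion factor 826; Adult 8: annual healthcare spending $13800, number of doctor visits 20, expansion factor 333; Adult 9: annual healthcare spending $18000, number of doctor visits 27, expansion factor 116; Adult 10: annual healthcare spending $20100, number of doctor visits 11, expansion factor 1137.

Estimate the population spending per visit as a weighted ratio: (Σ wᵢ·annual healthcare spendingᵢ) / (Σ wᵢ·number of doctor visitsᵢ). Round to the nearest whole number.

750

Σ wᵢ·y = 79832400
Σ wᵢ·x = 27×1149 + 1×438 + 30×552 + 16×317 + 12×663 + 17×921 + 9×826 + 20×333 + 27×116 + 11×1137
  = 31023 + 438 + 16560 + 5072 + 7956 + 15657 + 7434 + 6660 + 3132 + 12507 = 106439
Ratio = 79832400 / 106439 = 750.02959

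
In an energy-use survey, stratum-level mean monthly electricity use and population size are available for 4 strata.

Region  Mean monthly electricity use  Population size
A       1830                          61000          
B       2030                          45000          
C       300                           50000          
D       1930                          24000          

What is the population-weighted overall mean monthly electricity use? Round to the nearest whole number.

1468

Σ Nₕ·x̄ₕ = 1830×61000 + 2030×45000 + 300×50000 + 1930×24000
  = 111630000 + 91350000 + 15000000 + 46320000 = 264300000
Σ Nₕ = 61000 + 45000 + 50000 + 24000 = 180000
Overall mean = 264300000 / 180000 = 1468.3333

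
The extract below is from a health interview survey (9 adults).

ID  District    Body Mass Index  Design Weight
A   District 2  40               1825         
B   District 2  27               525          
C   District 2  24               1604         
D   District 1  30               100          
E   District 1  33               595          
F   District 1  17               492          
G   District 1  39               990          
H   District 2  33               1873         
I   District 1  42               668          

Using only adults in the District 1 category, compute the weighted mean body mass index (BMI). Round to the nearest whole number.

34

District 1 rows: D, E, F, G, I
Weighted sum = 30×100 + 33×595 + 17×492 + 39×990 + 42×668
  = 97665
Sum of weights = 100 + 595 + 492 + 990 + 668 = 2845
Weighted mean = 97665 / 2845 = 34.328647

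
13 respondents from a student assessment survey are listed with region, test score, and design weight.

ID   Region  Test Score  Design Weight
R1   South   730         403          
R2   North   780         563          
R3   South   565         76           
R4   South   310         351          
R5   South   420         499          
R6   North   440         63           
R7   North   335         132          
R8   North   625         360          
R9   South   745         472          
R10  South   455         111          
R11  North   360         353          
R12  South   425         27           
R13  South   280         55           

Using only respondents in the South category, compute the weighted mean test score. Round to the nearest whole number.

544

South rows: R1, R3, R4, R5, R9, R10, R12, R13
Weighted sum = 730×403 + 565×76 + 310×351 + 420×499 + 745×472 + 455×111 + 425×27 + 280×55
  = 1084540
Sum of weights = 403 + 76 + 351 + 499 + 472 + 111 + 27 + 55 = 1994
Weighted mean = 1084540 / 1994 = 543.90171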